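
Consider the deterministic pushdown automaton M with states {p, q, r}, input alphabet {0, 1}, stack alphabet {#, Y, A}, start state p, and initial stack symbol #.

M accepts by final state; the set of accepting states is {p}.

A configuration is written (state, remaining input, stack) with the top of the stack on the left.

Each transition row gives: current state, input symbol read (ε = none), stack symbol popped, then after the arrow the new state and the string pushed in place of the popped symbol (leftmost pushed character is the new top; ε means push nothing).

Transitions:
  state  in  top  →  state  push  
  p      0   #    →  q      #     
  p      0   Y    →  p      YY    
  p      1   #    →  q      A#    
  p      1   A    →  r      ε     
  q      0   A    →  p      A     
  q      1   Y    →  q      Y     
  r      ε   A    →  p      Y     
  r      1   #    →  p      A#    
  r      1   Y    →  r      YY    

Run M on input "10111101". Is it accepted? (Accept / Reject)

(p, 10111101, #)
  read 1, top #: go to q, push A# → (q, 0111101, A#)
  read 0, top A: go to p, push A → (p, 111101, A#)
  read 1, top A: go to r, push ε → (r, 11101, #)
  read 1, top #: go to p, push A# → (p, 1101, A#)
  read 1, top A: go to r, push ε → (r, 101, #)
  read 1, top #: go to p, push A# → (p, 01, A#)
No transition applies at (p, 01, A#); input not fully consumed.

Reject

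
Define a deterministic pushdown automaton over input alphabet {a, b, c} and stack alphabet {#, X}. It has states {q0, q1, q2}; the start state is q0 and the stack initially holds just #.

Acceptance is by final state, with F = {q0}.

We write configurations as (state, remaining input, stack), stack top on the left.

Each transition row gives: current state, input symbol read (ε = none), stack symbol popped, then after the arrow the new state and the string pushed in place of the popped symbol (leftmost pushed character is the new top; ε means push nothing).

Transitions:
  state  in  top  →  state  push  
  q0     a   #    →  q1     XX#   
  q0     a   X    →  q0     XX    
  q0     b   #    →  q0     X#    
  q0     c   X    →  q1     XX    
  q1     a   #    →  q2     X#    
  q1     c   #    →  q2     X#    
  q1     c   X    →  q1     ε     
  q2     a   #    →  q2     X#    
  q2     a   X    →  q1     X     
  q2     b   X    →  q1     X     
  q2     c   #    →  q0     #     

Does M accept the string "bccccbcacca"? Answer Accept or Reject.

Reject

(q0, bccccbcacca, #)
  read b, top #: go to q0, push X# → (q0, ccccbcacca, X#)
  read c, top X: go to q1, push XX → (q1, cccbcacca, XX#)
  read c, top X: go to q1, push ε → (q1, ccbcacca, X#)
  read c, top X: go to q1, push ε → (q1, cbcacca, #)
  read c, top #: go to q2, push X# → (q2, bcacca, X#)
  read b, top X: go to q1, push X → (q1, cacca, X#)
  read c, top X: go to q1, push ε → (q1, acca, #)
  read a, top #: go to q2, push X# → (q2, cca, X#)
No transition applies at (q2, cca, X#); input not fully consumed.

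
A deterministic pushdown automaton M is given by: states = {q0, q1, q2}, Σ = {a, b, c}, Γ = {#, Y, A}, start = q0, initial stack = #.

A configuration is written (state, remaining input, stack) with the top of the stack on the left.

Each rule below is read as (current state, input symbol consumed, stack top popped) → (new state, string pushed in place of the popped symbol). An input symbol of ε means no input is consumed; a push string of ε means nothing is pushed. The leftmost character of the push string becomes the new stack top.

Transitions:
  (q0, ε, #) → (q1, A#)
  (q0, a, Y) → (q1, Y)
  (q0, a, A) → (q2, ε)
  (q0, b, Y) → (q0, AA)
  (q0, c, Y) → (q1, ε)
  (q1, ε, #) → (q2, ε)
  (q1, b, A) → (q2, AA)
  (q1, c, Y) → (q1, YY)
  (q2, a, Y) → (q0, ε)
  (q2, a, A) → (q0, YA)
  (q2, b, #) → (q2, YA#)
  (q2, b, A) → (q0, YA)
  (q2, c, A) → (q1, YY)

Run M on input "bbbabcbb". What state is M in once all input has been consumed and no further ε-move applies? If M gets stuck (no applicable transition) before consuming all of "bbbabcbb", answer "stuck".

(q0, bbbabcbb, #)
  ε-move, top #: go to q1, push A# → (q1, bbbabcbb, A#)
  read b, top A: go to q2, push AA → (q2, bbabcbb, AA#)
  read b, top A: go to q0, push YA → (q0, babcbb, YAA#)
  read b, top Y: go to q0, push AA → (q0, abcbb, AAAA#)
  read a, top A: go to q2, push ε → (q2, bcbb, AAA#)
  read b, top A: go to q0, push YA → (q0, cbb, YAAA#)
  read c, top Y: go to q1, push ε → (q1, bb, AAA#)
  read b, top A: go to q2, push AA → (q2, b, AAAA#)
  read b, top A: go to q0, push YA → (q0, ε, YAAAA#)
All input consumed; M is in state q0.

q0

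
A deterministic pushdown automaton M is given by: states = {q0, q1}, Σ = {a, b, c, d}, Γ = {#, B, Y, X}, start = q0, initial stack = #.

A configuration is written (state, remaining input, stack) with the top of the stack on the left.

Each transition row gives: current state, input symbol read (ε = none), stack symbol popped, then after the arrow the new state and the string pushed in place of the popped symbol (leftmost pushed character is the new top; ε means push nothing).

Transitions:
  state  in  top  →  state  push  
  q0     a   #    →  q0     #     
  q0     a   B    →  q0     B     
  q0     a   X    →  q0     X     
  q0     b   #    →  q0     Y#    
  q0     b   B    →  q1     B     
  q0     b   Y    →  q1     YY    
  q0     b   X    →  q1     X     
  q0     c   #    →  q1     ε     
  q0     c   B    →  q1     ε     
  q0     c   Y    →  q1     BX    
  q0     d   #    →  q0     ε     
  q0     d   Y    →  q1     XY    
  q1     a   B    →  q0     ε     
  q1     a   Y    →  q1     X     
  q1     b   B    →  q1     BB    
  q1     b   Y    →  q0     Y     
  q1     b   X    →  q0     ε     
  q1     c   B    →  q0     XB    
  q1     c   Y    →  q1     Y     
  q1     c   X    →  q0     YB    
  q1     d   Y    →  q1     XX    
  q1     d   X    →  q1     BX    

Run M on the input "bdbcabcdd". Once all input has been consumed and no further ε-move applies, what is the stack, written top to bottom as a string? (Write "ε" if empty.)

(q0, bdbcabcdd, #)
  read b, top #: go to q0, push Y# → (q0, dbcabcdd, Y#)
  read d, top Y: go to q1, push XY → (q1, bcabcdd, XY#)
  read b, top X: go to q0, push ε → (q0, cabcdd, Y#)
  read c, top Y: go to q1, push BX → (q1, abcdd, BX#)
  read a, top B: go to q0, push ε → (q0, bcdd, X#)
  read b, top X: go to q1, push X → (q1, cdd, X#)
  read c, top X: go to q0, push YB → (q0, dd, YB#)
  read d, top Y: go to q1, push XY → (q1, d, XYB#)
  read d, top X: go to q1, push BX → (q1, ε, BXYB#)
All input consumed in state q1 with stack BXYB#.

BXYB#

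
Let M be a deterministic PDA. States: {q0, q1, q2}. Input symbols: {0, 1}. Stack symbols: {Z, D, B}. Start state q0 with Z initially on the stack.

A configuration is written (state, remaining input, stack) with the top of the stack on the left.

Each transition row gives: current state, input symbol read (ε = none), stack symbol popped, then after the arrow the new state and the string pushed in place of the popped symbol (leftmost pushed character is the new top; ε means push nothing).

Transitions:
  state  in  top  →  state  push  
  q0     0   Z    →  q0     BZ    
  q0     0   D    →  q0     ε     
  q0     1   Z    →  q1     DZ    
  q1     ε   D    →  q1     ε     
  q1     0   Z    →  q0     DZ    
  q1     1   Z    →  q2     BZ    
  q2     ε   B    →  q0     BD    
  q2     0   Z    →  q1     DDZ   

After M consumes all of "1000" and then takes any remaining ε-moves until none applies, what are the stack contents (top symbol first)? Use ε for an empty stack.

(q0, 1000, Z) ⊢ (q1, 000, DZ) ⊢ (q1, 000, Z) ⊢ (q0, 00, DZ) ⊢ (q0, 0, Z) ⊢ (q0, ε, BZ)
All input consumed in state q0 with stack BZ.

BZ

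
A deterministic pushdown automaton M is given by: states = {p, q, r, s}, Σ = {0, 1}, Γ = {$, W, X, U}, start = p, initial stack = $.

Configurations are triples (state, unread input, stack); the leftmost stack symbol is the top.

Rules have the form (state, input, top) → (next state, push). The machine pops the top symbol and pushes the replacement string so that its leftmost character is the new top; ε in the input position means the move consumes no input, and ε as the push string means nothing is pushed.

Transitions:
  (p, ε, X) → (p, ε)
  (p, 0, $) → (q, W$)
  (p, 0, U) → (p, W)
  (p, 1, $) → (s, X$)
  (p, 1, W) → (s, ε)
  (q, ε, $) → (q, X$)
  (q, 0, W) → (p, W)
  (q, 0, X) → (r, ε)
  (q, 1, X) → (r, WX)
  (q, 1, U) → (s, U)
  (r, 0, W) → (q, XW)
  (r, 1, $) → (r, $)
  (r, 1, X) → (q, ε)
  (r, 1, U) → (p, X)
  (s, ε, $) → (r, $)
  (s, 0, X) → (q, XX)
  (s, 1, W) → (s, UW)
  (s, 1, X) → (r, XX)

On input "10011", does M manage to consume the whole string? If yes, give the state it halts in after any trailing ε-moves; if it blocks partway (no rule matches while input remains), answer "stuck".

r

(p, 10011, $)
  read 1, top $: go to s, push X$ → (s, 0011, X$)
  read 0, top X: go to q, push XX → (q, 011, XX$)
  read 0, top X: go to r, push ε → (r, 11, X$)
  read 1, top X: go to q, push ε → (q, 1, $)
  ε-move, top $: go to q, push X$ → (q, 1, X$)
  read 1, top X: go to r, push WX → (r, ε, WX$)
All input consumed; M is in state r.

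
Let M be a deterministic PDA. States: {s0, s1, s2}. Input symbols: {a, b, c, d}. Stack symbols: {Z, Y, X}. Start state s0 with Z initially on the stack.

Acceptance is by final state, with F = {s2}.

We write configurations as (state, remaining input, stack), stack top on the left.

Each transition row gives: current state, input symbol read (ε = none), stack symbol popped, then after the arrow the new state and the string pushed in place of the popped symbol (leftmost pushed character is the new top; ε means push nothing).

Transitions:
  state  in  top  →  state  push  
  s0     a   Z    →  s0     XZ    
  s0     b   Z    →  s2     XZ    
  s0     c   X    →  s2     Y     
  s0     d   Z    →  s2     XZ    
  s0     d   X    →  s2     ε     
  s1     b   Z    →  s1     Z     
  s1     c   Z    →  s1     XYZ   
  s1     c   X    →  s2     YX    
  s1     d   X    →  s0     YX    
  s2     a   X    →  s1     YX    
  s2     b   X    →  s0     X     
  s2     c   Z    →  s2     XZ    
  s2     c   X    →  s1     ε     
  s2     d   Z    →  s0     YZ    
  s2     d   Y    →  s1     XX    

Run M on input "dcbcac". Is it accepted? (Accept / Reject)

(s0, dcbcac, Z)
  read d, top Z: go to s2, push XZ → (s2, cbcac, XZ)
  read c, top X: go to s1, push ε → (s1, bcac, Z)
  read b, top Z: go to s1, push Z → (s1, cac, Z)
  read c, top Z: go to s1, push XYZ → (s1, ac, XYZ)
No transition applies at (s1, ac, XYZ); input not fully consumed.

Reject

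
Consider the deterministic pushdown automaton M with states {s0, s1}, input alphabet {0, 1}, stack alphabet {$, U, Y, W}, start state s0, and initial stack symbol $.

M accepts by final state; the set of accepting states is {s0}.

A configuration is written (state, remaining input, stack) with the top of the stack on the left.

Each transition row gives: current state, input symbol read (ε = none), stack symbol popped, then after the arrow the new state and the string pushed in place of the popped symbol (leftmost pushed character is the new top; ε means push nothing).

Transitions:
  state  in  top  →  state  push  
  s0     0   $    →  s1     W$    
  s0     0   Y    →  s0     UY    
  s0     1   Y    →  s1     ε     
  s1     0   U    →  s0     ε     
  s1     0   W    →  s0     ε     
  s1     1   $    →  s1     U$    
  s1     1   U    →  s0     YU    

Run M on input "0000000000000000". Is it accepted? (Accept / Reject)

(s0, 0000000000000000, $)
  read 0, top $: go to s1, push W$ → (s1, 000000000000000, W$)
  read 0, top W: go to s0, push ε → (s0, 00000000000000, $)
  read 0, top $: go to s1, push W$ → (s1, 0000000000000, W$)
  read 0, top W: go to s0, push ε → (s0, 000000000000, $)
  read 0, top $: go to s1, push W$ → (s1, 00000000000, W$)
  read 0, top W: go to s0, push ε → (s0, 0000000000, $)
  read 0, top $: go to s1, push W$ → (s1, 000000000, W$)
  read 0, top W: go to s0, push ε → (s0, 00000000, $)
  read 0, top $: go to s1, push W$ → (s1, 0000000, W$)
  read 0, top W: go to s0, push ε → (s0, 000000, $)
  read 0, top $: go to s1, push W$ → (s1, 00000, W$)
  read 0, top W: go to s0, push ε → (s0, 0000, $)
  read 0, top $: go to s1, push W$ → (s1, 000, W$)
  read 0, top W: go to s0, push ε → (s0, 00, $)
  read 0, top $: go to s1, push W$ → (s1, 0, W$)
  read 0, top W: go to s0, push ε → (s0, ε, $)
All input consumed; state s0 ∈ F.

Accept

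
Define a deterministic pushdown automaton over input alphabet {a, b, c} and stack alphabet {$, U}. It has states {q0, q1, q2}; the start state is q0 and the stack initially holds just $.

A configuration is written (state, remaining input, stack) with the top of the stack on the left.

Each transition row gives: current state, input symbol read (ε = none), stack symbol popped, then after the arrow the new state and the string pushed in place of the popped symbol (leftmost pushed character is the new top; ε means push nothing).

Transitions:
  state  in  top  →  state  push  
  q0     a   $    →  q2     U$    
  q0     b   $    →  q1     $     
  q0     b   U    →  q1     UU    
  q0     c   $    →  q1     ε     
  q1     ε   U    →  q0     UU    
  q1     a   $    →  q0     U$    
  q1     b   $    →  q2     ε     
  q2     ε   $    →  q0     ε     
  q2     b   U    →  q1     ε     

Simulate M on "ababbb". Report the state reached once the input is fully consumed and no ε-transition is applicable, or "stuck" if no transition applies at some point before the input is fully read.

(q0, ababbb, $)
  read a, top $: go to q2, push U$ → (q2, babbb, U$)
  read b, top U: go to q1, push ε → (q1, abbb, $)
  read a, top $: go to q0, push U$ → (q0, bbb, U$)
  read b, top U: go to q1, push UU → (q1, bb, UU$)
  ε-move, top U: go to q0, push UU → (q0, bb, UUU$)
  read b, top U: go to q1, push UU → (q1, b, UUUU$)
  ε-move, top U: go to q0, push UU → (q0, b, UUUUU$)
  read b, top U: go to q1, push UU → (q1, ε, UUUUUU$)
  ε-move, top U: go to q0, push UU → (q0, ε, UUUUUUU$)
All input consumed; M is in state q0.

q0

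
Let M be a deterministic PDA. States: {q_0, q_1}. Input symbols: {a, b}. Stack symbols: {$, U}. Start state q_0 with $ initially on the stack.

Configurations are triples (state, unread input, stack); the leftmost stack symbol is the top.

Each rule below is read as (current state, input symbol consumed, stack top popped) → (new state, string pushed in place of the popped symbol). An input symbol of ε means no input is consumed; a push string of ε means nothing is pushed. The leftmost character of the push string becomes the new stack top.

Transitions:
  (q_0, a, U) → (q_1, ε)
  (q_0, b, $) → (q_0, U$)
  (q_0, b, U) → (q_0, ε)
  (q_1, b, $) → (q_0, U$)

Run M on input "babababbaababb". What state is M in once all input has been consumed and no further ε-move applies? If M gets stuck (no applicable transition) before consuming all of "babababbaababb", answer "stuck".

stuck

(q_0, babababbaababb, $)
  read b, top $: go to q_0, push U$ → (q_0, abababbaababb, U$)
  read a, top U: go to q_1, push ε → (q_1, bababbaababb, $)
  read b, top $: go to q_0, push U$ → (q_0, ababbaababb, U$)
  read a, top U: go to q_1, push ε → (q_1, babbaababb, $)
  read b, top $: go to q_0, push U$ → (q_0, abbaababb, U$)
  read a, top U: go to q_1, push ε → (q_1, bbaababb, $)
  read b, top $: go to q_0, push U$ → (q_0, baababb, U$)
  read b, top U: go to q_0, push ε → (q_0, aababb, $)
No transition for (q_0, a, top $); M blocks with input aababb remaining.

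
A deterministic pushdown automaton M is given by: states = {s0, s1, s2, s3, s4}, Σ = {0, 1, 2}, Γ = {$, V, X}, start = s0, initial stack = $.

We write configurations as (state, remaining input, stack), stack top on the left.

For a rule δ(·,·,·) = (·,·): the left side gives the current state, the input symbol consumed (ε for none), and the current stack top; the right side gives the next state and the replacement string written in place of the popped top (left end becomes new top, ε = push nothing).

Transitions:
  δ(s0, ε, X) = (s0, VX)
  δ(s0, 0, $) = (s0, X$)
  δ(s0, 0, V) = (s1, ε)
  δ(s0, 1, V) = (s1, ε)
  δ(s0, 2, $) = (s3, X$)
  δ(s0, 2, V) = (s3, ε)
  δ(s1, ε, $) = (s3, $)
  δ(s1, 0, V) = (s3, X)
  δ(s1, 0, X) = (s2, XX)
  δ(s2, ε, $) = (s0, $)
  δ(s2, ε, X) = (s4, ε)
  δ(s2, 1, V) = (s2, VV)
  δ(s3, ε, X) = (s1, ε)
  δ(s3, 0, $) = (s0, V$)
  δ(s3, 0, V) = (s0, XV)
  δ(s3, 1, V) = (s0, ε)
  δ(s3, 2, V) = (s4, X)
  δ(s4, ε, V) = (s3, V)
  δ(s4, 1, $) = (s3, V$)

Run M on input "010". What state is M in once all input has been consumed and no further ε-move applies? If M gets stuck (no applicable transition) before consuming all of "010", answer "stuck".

s4

(s0, 010, $)
  read 0, top $: go to s0, push X$ → (s0, 10, X$)
  ε-move, top X: go to s0, push VX → (s0, 10, VX$)
  read 1, top V: go to s1, push ε → (s1, 0, X$)
  read 0, top X: go to s2, push XX → (s2, ε, XX$)
  ε-move, top X: go to s4, push ε → (s4, ε, X$)
All input consumed; M is in state s4.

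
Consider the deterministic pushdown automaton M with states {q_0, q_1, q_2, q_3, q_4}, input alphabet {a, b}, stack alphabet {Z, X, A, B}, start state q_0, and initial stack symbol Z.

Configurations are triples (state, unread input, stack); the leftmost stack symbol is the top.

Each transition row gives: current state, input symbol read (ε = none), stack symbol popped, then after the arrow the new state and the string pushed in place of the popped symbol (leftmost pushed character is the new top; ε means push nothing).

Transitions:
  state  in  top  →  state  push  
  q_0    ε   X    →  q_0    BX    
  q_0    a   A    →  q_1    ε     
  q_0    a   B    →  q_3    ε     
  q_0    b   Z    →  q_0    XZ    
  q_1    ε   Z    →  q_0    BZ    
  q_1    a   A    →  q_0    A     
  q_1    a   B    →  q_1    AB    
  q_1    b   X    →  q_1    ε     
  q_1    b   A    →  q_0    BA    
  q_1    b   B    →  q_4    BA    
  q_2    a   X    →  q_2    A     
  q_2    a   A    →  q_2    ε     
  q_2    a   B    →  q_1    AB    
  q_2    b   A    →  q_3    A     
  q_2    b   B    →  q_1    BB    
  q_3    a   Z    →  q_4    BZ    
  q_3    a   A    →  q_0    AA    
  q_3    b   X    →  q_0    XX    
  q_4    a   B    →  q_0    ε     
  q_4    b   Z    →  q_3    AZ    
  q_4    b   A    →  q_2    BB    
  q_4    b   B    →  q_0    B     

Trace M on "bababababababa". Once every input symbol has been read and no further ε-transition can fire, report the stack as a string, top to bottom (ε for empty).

(q_0, bababababababa, Z) ⊢ (q_0, ababababababa, XZ) ⊢ (q_0, ababababababa, BXZ) ⊢ (q_3, babababababa, XZ) ⊢ (q_0, abababababa, XXZ) ⊢ (q_0, abababababa, BXXZ) ⊢ (q_3, bababababa, XXZ) ⊢ (q_0, ababababa, XXXZ) ⊢ (q_0, ababababa, BXXXZ) ⊢ (q_3, babababa, XXXZ) ⊢ (q_0, abababa, XXXXZ) ⊢ (q_0, abababa, BXXXXZ) ⊢ (q_3, bababa, XXXXZ) ⊢ (q_0, ababa, XXXXXZ) ⊢ (q_0, ababa, BXXXXXZ) ⊢ (q_3, baba, XXXXXZ) ⊢ (q_0, aba, XXXXXXZ) ⊢ (q_0, aba, BXXXXXXZ) ⊢ (q_3, ba, XXXXXXZ) ⊢ (q_0, a, XXXXXXXZ) ⊢ (q_0, a, BXXXXXXXZ) ⊢ (q_3, ε, XXXXXXXZ)
All input consumed in state q_3 with stack XXXXXXXZ.

XXXXXXXZ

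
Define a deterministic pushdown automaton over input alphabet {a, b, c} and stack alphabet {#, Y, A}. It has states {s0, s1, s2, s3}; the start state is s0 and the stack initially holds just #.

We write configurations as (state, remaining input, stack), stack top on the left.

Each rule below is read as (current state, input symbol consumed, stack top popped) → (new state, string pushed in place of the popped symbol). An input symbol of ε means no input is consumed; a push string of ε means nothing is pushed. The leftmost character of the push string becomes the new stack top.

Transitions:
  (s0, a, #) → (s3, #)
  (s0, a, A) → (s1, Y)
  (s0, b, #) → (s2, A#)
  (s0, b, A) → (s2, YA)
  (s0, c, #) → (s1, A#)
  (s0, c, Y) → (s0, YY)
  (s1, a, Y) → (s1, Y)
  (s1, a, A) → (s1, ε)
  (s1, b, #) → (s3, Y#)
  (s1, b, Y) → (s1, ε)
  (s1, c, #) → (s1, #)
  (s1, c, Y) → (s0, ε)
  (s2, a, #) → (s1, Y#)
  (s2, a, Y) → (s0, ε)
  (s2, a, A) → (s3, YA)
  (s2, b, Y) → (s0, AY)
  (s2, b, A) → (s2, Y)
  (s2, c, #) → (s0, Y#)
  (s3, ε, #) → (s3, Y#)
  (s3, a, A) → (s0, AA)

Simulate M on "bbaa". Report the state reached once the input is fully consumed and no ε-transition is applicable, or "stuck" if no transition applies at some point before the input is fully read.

(s0, bbaa, #) ⊢ (s2, baa, A#) ⊢ (s2, aa, Y#) ⊢ (s0, a, #) ⊢ (s3, ε, #) ⊢ (s3, ε, Y#)
All input consumed; M is in state s3.

s3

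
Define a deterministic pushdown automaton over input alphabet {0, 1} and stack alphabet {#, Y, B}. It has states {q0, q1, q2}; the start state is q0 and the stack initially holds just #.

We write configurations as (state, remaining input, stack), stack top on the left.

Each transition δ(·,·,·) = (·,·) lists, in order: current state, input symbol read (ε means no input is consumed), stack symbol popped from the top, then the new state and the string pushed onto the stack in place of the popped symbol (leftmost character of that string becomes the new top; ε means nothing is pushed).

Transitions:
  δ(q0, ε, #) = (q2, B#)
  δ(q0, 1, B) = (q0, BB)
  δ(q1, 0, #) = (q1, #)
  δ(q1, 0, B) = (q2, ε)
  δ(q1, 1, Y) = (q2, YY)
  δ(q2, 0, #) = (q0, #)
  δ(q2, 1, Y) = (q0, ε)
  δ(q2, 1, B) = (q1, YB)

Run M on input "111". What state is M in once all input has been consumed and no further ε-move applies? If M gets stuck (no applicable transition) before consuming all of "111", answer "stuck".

(q0, 111, #) ⊢ (q2, 111, B#) ⊢ (q1, 11, YB#) ⊢ (q2, 1, YYB#) ⊢ (q0, ε, YB#)
All input consumed; M is in state q0.

q0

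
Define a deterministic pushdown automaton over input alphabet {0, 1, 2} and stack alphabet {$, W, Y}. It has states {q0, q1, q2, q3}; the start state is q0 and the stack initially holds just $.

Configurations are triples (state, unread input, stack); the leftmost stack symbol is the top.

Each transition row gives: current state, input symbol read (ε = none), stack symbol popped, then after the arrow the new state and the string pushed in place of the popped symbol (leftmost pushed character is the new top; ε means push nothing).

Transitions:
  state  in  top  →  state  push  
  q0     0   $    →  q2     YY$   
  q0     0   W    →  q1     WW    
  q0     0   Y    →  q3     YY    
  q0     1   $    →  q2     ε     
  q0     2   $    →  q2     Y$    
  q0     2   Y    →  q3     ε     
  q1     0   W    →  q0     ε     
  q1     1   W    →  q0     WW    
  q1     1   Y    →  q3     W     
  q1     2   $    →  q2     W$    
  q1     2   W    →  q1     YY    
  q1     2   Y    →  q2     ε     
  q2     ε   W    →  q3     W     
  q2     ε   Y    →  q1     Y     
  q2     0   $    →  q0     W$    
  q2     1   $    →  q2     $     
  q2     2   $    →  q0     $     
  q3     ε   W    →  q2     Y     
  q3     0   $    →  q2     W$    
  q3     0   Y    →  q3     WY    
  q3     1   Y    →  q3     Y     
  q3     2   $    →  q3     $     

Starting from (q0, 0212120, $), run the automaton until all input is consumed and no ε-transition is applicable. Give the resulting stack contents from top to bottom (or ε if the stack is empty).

YY$

(q0, 0212120, $)
  read 0, top $: go to q2, push YY$ → (q2, 212120, YY$)
  ε-move, top Y: go to q1, push Y → (q1, 212120, YY$)
  read 2, top Y: go to q2, push ε → (q2, 12120, Y$)
  ε-move, top Y: go to q1, push Y → (q1, 12120, Y$)
  read 1, top Y: go to q3, push W → (q3, 2120, W$)
  ε-move, top W: go to q2, push Y → (q2, 2120, Y$)
  ε-move, top Y: go to q1, push Y → (q1, 2120, Y$)
  read 2, top Y: go to q2, push ε → (q2, 120, $)
  read 1, top $: go to q2, push $ → (q2, 20, $)
  read 2, top $: go to q0, push $ → (q0, 0, $)
  read 0, top $: go to q2, push YY$ → (q2, ε, YY$)
  ε-move, top Y: go to q1, push Y → (q1, ε, YY$)
All input consumed in state q1 with stack YY$.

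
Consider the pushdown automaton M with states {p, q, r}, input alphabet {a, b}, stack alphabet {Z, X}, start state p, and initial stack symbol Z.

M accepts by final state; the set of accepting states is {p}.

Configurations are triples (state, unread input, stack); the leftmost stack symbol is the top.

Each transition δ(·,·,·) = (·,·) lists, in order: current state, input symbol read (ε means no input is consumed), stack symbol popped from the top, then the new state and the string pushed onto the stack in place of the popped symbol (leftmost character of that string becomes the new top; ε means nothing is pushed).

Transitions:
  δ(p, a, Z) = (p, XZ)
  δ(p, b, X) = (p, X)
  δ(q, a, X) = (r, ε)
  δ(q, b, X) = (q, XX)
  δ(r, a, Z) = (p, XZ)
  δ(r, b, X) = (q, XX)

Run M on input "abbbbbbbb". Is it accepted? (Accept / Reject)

Accept

One accepting computation: (p, abbbbbbbb, Z) ⊢ (p, bbbbbbbb, XZ) ⊢ (p, bbbbbbb, XZ) ⊢ (p, bbbbbb, XZ) ⊢ (p, bbbbb, XZ) ⊢ (p, bbbb, XZ) ⊢ (p, bbb, XZ) ⊢ (p, bb, XZ) ⊢ (p, b, XZ) ⊢ (p, ε, XZ)
All input consumed and state p ∈ F.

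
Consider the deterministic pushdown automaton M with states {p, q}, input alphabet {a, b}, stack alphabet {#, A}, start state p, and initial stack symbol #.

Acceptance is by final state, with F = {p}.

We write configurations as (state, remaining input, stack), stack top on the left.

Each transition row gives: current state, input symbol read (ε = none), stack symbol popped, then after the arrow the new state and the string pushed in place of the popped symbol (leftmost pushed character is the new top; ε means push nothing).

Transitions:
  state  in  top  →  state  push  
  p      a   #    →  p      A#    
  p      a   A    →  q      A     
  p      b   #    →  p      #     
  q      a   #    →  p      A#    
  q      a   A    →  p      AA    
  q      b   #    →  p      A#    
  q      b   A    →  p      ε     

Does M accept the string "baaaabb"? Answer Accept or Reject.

Reject

(p, baaaabb, #) ⊢ (p, aaaabb, #) ⊢ (p, aaabb, A#) ⊢ (q, aabb, A#) ⊢ (p, abb, AA#) ⊢ (q, bb, AA#) ⊢ (p, b, A#)
No transition applies at (p, b, A#); input not fully consumed.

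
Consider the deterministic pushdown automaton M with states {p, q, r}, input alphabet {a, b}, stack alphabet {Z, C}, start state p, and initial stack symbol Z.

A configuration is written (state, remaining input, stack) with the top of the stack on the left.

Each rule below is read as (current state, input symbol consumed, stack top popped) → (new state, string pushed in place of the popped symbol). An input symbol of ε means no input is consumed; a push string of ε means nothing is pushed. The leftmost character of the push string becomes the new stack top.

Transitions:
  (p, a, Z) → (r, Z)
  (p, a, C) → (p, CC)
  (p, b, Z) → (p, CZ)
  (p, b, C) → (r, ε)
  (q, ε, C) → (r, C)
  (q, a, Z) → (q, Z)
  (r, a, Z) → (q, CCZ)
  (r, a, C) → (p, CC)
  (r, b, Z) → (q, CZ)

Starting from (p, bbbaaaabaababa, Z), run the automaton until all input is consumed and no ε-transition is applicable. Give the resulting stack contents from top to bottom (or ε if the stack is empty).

(p, bbbaaaabaababa, Z)
  read b, top Z: go to p, push CZ → (p, bbaaaabaababa, CZ)
  read b, top C: go to r, push ε → (r, baaaabaababa, Z)
  read b, top Z: go to q, push CZ → (q, aaaabaababa, CZ)
  ε-move, top C: go to r, push C → (r, aaaabaababa, CZ)
  read a, top C: go to p, push CC → (p, aaabaababa, CCZ)
  read a, top C: go to p, push CC → (p, aabaababa, CCCZ)
  read a, top C: go to p, push CC → (p, abaababa, CCCCZ)
  read a, top C: go to p, push CC → (p, baababa, CCCCCZ)
  read b, top C: go to r, push ε → (r, aababa, CCCCZ)
  read a, top C: go to p, push CC → (p, ababa, CCCCCZ)
  read a, top C: go to p, push CC → (p, baba, CCCCCCZ)
  read b, top C: go to r, push ε → (r, aba, CCCCCZ)
  read a, top C: go to p, push CC → (p, ba, CCCCCCZ)
  read b, top C: go to r, push ε → (r, a, CCCCCZ)
  read a, top C: go to p, push CC → (p, ε, CCCCCCZ)
All input consumed in state p with stack CCCCCCZ.

CCCCCCZ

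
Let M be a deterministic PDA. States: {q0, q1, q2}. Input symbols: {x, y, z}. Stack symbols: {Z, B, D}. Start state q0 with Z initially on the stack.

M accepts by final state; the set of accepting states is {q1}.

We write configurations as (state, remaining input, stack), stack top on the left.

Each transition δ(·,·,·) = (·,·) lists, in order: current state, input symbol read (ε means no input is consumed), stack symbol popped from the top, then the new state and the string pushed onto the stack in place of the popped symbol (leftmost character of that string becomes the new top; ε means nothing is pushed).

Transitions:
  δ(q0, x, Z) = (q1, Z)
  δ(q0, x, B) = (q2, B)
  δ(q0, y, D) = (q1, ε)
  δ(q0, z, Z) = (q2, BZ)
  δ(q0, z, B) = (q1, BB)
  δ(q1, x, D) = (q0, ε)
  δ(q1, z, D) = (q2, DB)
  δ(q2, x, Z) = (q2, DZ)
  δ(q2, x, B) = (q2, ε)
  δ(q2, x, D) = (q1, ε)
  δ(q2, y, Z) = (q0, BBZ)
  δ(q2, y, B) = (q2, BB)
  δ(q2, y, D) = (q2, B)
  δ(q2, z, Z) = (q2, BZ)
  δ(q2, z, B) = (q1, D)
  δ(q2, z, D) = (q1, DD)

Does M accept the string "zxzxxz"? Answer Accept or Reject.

(q0, zxzxxz, Z)
  read z, top Z: go to q2, push BZ → (q2, xzxxz, BZ)
  read x, top B: go to q2, push ε → (q2, zxxz, Z)
  read z, top Z: go to q2, push BZ → (q2, xxz, BZ)
  read x, top B: go to q2, push ε → (q2, xz, Z)
  read x, top Z: go to q2, push DZ → (q2, z, DZ)
  read z, top D: go to q1, push DD → (q1, ε, DDZ)
All input consumed; state q1 ∈ F.

Accept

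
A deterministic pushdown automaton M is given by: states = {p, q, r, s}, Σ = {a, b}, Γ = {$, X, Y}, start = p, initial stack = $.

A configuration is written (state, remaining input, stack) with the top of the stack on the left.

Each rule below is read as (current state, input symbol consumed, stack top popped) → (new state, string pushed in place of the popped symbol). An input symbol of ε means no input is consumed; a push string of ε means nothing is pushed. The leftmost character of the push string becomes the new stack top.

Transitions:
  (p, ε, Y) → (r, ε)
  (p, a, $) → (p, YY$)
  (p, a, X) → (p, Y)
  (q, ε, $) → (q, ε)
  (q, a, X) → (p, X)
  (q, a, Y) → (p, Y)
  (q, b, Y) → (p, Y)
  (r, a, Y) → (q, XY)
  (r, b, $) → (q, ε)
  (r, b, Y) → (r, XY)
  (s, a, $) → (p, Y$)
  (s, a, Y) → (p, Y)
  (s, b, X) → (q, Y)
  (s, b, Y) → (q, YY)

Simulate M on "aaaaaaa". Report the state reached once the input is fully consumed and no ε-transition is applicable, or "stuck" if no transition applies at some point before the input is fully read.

(p, aaaaaaa, $)
  read a, top $: go to p, push YY$ → (p, aaaaaa, YY$)
  ε-move, top Y: go to r, push ε → (r, aaaaaa, Y$)
  read a, top Y: go to q, push XY → (q, aaaaa, XY$)
  read a, top X: go to p, push X → (p, aaaa, XY$)
  read a, top X: go to p, push Y → (p, aaa, YY$)
  ε-move, top Y: go to r, push ε → (r, aaa, Y$)
  read a, top Y: go to q, push XY → (q, aa, XY$)
  read a, top X: go to p, push X → (p, a, XY$)
  read a, top X: go to p, push Y → (p, ε, YY$)
  ε-move, top Y: go to r, push ε → (r, ε, Y$)
All input consumed; M is in state r.

r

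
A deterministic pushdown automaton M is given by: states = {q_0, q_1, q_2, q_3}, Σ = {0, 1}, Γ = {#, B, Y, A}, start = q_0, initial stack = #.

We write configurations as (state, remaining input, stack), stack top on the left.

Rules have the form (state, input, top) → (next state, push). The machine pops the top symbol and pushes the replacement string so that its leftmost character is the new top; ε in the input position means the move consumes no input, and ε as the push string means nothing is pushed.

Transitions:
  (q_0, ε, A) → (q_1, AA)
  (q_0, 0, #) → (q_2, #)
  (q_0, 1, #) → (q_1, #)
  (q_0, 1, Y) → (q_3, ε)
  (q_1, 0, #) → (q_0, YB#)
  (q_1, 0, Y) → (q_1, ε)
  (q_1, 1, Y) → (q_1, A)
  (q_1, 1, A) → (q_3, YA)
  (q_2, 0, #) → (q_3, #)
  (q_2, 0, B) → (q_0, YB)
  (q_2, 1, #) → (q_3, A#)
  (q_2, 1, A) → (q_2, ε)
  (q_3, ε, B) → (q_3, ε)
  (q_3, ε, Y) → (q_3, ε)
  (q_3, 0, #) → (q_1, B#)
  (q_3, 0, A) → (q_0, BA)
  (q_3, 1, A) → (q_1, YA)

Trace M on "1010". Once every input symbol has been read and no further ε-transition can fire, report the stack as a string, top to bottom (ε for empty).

B#

(q_0, 1010, #)
  read 1, top #: go to q_1, push # → (q_1, 010, #)
  read 0, top #: go to q_0, push YB# → (q_0, 10, YB#)
  read 1, top Y: go to q_3, push ε → (q_3, 0, B#)
  ε-move, top B: go to q_3, push ε → (q_3, 0, #)
  read 0, top #: go to q_1, push B# → (q_1, ε, B#)
All input consumed in state q_1 with stack B#.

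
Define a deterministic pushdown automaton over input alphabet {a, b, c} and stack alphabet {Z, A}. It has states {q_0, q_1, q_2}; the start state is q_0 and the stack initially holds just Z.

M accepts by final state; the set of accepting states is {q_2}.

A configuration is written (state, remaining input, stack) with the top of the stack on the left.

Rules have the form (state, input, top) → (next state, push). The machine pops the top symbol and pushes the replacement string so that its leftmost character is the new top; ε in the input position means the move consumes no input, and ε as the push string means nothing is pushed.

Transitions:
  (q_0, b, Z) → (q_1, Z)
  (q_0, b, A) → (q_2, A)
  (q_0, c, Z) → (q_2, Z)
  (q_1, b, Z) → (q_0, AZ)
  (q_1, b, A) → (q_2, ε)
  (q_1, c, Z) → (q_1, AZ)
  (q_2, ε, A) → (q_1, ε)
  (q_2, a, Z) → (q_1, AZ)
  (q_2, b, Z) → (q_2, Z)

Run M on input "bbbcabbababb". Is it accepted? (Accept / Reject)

Reject

(q_0, bbbcabbababb, Z)
  read b, top Z: go to q_1, push Z → (q_1, bbcabbababb, Z)
  read b, top Z: go to q_0, push AZ → (q_0, bcabbababb, AZ)
  read b, top A: go to q_2, push A → (q_2, cabbababb, AZ)
  ε-move, top A: go to q_1, push ε → (q_1, cabbababb, Z)
  read c, top Z: go to q_1, push AZ → (q_1, abbababb, AZ)
No transition applies at (q_1, abbababb, AZ); input not fully consumed.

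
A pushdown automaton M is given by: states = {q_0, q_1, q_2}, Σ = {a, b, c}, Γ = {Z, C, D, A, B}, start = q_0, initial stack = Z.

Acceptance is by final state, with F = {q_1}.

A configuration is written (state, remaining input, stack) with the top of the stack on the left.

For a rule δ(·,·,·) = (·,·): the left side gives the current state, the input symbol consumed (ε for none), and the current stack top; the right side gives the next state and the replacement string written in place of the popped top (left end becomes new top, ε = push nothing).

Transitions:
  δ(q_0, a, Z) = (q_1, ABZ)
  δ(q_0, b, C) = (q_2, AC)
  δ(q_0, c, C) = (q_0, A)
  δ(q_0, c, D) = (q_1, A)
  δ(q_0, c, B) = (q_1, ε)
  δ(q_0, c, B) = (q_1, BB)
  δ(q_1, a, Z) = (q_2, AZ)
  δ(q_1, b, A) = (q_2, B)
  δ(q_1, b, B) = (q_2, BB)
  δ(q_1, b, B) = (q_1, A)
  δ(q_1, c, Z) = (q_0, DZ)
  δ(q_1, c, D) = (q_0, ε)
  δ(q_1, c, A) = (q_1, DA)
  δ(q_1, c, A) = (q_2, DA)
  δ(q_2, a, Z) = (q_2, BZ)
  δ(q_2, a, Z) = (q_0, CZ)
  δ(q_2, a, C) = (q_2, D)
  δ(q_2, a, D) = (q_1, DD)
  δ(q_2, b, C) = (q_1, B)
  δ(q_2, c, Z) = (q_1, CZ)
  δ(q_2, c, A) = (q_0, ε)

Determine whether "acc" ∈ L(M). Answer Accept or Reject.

Reject

No computation consumes all input and reaches a final state.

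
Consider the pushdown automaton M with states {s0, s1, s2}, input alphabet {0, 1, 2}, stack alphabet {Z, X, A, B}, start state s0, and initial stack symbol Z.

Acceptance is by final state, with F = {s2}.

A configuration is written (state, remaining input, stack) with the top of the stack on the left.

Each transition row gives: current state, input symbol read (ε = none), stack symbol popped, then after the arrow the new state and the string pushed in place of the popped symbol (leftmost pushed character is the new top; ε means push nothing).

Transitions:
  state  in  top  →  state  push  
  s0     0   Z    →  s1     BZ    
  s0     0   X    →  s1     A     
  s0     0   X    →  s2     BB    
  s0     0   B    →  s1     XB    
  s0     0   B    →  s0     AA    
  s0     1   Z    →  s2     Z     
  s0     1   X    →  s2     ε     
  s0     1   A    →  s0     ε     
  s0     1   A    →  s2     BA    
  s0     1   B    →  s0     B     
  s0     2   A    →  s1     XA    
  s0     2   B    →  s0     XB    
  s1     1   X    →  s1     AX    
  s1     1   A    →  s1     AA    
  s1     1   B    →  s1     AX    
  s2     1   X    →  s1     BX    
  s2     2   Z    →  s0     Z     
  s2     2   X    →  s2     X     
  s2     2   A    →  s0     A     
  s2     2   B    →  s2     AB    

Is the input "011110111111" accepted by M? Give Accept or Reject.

Reject

No computation consumes all input and reaches a final state.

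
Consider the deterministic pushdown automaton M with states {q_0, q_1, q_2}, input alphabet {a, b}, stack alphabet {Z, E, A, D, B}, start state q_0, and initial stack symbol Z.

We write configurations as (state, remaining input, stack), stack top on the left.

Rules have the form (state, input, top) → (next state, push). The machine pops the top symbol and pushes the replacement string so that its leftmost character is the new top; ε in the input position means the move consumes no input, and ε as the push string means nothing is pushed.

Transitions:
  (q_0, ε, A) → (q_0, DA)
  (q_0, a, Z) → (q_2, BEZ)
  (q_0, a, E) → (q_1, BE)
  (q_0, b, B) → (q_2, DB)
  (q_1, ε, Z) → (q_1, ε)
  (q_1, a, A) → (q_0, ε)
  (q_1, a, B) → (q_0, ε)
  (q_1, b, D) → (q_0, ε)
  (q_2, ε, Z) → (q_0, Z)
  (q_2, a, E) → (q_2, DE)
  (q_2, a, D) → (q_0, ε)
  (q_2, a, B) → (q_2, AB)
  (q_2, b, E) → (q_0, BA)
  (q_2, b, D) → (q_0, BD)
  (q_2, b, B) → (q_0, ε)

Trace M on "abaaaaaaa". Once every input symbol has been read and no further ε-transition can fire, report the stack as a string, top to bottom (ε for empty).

BEZ

(q_0, abaaaaaaa, Z) ⊢ (q_2, baaaaaaa, BEZ) ⊢ (q_0, aaaaaaa, EZ) ⊢ (q_1, aaaaaa, BEZ) ⊢ (q_0, aaaaa, EZ) ⊢ (q_1, aaaa, BEZ) ⊢ (q_0, aaa, EZ) ⊢ (q_1, aa, BEZ) ⊢ (q_0, a, EZ) ⊢ (q_1, ε, BEZ)
All input consumed in state q_1 with stack BEZ.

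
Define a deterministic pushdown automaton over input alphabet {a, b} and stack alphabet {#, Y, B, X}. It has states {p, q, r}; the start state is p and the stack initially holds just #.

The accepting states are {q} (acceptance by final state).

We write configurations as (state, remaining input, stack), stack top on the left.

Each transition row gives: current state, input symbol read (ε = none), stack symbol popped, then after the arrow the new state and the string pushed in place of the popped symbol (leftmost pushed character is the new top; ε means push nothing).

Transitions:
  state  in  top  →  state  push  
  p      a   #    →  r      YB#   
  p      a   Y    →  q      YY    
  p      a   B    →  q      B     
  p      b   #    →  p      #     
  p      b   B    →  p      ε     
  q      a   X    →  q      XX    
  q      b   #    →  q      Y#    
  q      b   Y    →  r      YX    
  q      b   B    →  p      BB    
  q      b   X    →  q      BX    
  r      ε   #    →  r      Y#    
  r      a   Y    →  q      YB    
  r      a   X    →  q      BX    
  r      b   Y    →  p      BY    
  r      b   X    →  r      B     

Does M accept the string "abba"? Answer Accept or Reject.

Accept

(p, abba, #)
  read a, top #: go to r, push YB# → (r, bba, YB#)
  read b, top Y: go to p, push BY → (p, ba, BYB#)
  read b, top B: go to p, push ε → (p, a, YB#)
  read a, top Y: go to q, push YY → (q, ε, YYB#)
All input consumed; state q ∈ F.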